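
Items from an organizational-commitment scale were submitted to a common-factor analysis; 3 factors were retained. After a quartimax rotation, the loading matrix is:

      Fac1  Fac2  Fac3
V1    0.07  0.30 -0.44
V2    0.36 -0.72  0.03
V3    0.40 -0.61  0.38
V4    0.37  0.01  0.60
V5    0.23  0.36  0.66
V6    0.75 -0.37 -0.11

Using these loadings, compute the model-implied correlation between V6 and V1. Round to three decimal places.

-0.010

r̂ = Σ λ_i·λ_j across factors = (0.75)(0.07) + (-0.37)(0.30) + (-0.11)(-0.44)
  = +0.0525 -0.1110 +0.0484 = -0.0101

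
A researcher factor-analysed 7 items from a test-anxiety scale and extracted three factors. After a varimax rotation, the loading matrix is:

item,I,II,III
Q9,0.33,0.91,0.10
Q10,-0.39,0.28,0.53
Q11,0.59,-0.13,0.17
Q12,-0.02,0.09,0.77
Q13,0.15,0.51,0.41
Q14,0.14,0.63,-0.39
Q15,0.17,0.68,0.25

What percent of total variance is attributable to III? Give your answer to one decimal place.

18.5%

SS loadings for III = 0.10² + 0.53² + 0.17² + 0.77² + 0.41² + (-0.39)² + 0.25² = 1.2954
With 7 standardized items, total variance = 7. Proportion = 1.2954/7 = 0.1851 → 18.51%.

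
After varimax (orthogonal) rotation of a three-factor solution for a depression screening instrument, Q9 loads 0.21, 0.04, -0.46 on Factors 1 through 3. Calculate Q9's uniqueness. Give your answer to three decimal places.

h² = 0.21² + 0.04² + (-0.46)² = 0.0441 + 0.0016 + 0.2116 = 0.2573
Uniqueness u² = 1 − h² = 1 − 0.2573 = 0.7427

0.743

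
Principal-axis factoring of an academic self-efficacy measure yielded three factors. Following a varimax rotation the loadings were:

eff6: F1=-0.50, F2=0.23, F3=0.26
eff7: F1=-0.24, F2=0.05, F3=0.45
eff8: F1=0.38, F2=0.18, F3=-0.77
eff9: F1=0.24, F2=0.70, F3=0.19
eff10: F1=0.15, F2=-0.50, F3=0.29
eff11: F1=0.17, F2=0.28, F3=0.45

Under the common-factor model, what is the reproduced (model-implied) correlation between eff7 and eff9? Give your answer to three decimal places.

0.063

r̂ = Σ λ_i·λ_j across factors = (-0.24)(0.24) + (0.05)(0.70) + (0.45)(0.19)
  = -0.0576 +0.0350 +0.0855 = 0.0629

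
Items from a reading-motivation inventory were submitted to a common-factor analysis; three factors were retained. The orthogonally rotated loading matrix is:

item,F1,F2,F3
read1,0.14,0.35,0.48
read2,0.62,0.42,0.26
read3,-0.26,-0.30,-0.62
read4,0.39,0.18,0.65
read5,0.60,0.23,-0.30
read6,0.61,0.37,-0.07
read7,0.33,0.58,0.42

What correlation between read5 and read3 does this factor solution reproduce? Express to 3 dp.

-0.039

r̂ = Σ λ_i·λ_j across factors = (0.60)(-0.26) + (0.23)(-0.30) + (-0.30)(-0.62)
  = -0.1560 -0.0690 +0.1860 = -0.0390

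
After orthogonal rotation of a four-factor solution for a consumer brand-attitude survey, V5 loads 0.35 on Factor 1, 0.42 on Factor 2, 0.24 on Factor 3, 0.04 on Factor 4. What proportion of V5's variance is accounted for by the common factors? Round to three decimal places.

0.358

h² = 0.35² + 0.42² + 0.24² + 0.04² = 0.1225 + 0.1764 + 0.0576 + 0.0016 = 0.3581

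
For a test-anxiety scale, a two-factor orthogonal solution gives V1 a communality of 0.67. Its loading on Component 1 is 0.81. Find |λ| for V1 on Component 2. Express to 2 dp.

0.12

Under orthogonal rotation h² = Σλ², so λ_Component 2² = h² − (0.6561) = 0.67 − 0.6561 = 0.0139.
|λ| = √0.0139 = 0.1179.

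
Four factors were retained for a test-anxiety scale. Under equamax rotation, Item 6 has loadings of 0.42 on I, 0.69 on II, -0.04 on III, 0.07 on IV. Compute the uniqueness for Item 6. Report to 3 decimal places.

0.341

h² = 0.42² + 0.69² + (-0.04)² + 0.07² = 0.1764 + 0.4761 + 0.0016 + 0.0049 = 0.6590
Uniqueness u² = 1 − h² = 1 − 0.6590 = 0.3410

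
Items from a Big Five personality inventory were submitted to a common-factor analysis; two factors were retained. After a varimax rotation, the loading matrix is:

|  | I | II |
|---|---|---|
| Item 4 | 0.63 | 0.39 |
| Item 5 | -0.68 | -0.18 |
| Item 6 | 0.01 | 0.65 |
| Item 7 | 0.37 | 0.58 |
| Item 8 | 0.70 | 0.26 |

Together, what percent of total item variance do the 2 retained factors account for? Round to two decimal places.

Communalities: 0.5490, 0.4948, 0.4226, 0.4733, 0.5576; Σh² = 2.4973.
Total variance with 5 standardized items is 5, so the solution explains 2.4973/5 = 0.4995 = 49.95%.

49.95%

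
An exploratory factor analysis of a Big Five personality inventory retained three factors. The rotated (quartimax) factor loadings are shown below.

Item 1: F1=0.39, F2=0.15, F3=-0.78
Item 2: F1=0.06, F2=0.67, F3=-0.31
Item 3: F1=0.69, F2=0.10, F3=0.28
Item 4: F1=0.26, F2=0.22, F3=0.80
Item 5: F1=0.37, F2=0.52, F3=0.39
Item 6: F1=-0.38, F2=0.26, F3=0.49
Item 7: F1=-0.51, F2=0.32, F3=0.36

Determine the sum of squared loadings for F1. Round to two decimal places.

1.24

SS loadings for F1 = 0.39² + 0.06² + 0.69² + 0.26² + 0.37² + (-0.38)² + (-0.51)² = 0.1521 + 0.0036 + 0.4761 + 0.0676 + 0.1369 + 0.1444 + 0.2601 = 1.2408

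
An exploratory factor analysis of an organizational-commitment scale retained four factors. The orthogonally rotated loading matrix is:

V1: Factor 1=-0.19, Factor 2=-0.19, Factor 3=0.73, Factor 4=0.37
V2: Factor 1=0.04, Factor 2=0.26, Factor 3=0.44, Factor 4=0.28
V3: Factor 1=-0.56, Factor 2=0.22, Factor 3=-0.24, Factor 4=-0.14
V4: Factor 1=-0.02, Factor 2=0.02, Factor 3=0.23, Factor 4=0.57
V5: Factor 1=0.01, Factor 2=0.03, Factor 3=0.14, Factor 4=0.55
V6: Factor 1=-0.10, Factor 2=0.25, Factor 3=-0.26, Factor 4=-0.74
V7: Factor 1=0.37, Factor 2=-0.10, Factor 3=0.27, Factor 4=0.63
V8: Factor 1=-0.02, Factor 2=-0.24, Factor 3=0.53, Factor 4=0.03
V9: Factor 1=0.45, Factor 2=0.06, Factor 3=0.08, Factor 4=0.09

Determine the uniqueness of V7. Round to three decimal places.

h² = 0.37² + (-0.10)² + 0.27² + 0.63² = 0.1369 + 0.0100 + 0.0729 + 0.3969 = 0.6167
Uniqueness u² = 1 − h² = 1 − 0.6167 = 0.3833

0.383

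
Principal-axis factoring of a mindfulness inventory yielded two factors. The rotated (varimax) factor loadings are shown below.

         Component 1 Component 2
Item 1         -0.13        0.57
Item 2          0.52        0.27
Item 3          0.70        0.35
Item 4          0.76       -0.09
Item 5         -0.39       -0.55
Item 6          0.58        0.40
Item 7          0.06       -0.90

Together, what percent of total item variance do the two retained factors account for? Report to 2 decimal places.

52.11%

SS loadings by factor: 1.8470, 1.8009; total = 3.6479.
Total variance with 7 standardized items is 7, so the solution explains 3.6479/7 = 0.5211 = 52.11%.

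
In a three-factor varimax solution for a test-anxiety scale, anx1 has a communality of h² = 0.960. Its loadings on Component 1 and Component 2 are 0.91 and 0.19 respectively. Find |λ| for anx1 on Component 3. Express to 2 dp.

0.31

Under orthogonal rotation h² = Σλ², so λ_Component 3² = h² − (0.8642) = 0.960 − 0.8642 = 0.0958.
|λ| = √0.0958 = 0.3095.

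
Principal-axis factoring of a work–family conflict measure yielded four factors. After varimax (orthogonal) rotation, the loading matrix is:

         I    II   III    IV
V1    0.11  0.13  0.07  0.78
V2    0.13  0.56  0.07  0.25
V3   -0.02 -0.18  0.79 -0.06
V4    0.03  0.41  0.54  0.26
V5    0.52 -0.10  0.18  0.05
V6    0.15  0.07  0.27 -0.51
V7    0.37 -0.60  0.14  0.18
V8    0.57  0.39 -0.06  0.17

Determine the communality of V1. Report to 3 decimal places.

h² = 0.11² + 0.13² + 0.07² + 0.78² = 0.0121 + 0.0169 + 0.0049 + 0.6084 = 0.6423

0.642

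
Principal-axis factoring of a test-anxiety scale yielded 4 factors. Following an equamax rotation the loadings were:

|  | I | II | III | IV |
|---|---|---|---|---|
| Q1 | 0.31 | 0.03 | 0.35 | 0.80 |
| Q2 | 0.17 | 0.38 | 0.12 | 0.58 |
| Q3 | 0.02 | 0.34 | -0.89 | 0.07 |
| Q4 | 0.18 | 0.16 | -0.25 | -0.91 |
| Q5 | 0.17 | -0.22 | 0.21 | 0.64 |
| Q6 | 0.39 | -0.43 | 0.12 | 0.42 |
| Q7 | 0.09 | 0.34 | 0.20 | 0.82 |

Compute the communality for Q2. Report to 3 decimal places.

h² = 0.17² + 0.38² + 0.12² + 0.58² = 0.0289 + 0.1444 + 0.0144 + 0.3364 = 0.5241

0.524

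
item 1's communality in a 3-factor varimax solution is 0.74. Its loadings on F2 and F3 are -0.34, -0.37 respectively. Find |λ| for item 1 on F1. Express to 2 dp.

0.70

Under orthogonal rotation h² = Σλ², so λ_F1² = h² − (0.2525) = 0.74 − 0.2525 = 0.4875.
|λ| = √0.4875 = 0.6982.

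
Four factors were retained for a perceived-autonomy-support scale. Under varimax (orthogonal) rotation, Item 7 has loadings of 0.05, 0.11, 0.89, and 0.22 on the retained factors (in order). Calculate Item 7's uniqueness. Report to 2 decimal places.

h² = 0.05² + 0.11² + 0.89² + 0.22² = 0.0025 + 0.0121 + 0.7921 + 0.0484 = 0.8551
Uniqueness u² = 1 − h² = 1 − 0.8551 = 0.1449

0.14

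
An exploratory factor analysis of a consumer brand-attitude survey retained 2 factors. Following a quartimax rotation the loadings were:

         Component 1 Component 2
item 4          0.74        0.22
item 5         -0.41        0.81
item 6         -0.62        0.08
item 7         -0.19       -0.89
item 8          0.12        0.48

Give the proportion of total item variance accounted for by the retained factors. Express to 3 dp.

Communalities: 0.5960, 0.8242, 0.3908, 0.8282, 0.2448; Σh² = 2.8840.
Total variance with 5 standardized items is 5, so the solution explains 2.8840/5 = 0.5768.

0.577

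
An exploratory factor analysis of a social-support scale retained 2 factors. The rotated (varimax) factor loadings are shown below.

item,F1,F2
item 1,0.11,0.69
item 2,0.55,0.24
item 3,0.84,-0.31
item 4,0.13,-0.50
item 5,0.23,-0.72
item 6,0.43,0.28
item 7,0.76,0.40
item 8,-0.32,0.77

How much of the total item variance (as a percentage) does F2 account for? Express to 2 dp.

27.87%

SS loadings for F2 = 0.69² + 0.24² + (-0.31)² + (-0.50)² + (-0.72)² + 0.28² + 0.40² + 0.77² = 2.2295
With 8 standardized items, total variance = 8. Proportion = 2.2295/8 = 0.2787 → 27.87%.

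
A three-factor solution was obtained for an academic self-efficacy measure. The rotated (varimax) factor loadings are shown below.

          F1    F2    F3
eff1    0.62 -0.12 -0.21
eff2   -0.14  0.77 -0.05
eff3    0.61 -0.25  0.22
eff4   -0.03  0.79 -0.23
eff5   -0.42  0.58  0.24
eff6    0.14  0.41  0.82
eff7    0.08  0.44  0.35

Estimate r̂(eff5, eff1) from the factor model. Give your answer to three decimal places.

r̂ = Σ λ_i·λ_j across factors = (-0.42)(0.62) + (0.58)(-0.12) + (0.24)(-0.21)
  = -0.2604 -0.0696 -0.0504 = -0.3804

-0.380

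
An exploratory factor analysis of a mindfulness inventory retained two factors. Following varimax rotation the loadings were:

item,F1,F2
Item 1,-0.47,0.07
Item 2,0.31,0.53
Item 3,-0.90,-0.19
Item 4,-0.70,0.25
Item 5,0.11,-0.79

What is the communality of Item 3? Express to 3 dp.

0.846

h² = (-0.90)² + (-0.19)² = 0.8100 + 0.0361 = 0.8461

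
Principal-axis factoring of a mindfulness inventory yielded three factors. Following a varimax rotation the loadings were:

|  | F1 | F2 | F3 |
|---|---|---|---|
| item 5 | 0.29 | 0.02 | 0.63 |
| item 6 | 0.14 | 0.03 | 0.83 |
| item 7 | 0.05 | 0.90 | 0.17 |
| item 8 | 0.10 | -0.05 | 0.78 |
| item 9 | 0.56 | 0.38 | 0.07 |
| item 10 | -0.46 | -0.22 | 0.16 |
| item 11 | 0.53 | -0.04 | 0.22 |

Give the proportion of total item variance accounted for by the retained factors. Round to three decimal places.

Communalities: 0.4814, 0.7094, 0.8414, 0.6209, 0.4629, 0.2856, 0.3309; Σh² = 3.7325.
Total variance with 7 standardized items is 7, so the solution explains 3.7325/7 = 0.5332.

0.533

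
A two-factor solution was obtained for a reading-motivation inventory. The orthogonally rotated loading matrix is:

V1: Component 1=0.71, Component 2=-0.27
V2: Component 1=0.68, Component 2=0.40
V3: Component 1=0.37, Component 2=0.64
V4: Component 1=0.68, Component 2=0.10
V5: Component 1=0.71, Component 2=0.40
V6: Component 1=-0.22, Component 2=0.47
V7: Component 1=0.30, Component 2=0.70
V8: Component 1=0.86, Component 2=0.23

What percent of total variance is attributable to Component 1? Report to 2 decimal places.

36.85%

SS loadings for Component 1 = 0.71² + 0.68² + 0.37² + 0.68² + 0.71² + (-0.22)² + 0.30² + 0.86² = 2.9479
With 8 standardized items, total variance = 8. Proportion = 2.9479/8 = 0.3685 → 36.85%.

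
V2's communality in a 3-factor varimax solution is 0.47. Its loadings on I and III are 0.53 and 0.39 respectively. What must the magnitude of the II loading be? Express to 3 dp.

0.192

Under orthogonal rotation h² = Σλ², so λ_II² = h² − (0.4330) = 0.47 − 0.4330 = 0.0370.
|λ| = √0.0370 = 0.1924.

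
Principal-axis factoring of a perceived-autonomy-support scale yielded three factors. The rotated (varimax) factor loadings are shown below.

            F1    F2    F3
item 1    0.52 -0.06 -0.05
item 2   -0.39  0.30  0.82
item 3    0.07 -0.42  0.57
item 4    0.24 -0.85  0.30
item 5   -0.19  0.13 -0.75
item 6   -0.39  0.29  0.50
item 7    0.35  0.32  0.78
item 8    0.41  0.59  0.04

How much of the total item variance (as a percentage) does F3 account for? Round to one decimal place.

SS loadings for F3 = (-0.05)² + 0.82² + 0.57² + 0.30² + (-0.75)² + 0.50² + 0.78² + 0.04² = 2.5123
With 8 standardized items, total variance = 8. Proportion = 2.5123/8 = 0.3140 → 31.40%.

31.4%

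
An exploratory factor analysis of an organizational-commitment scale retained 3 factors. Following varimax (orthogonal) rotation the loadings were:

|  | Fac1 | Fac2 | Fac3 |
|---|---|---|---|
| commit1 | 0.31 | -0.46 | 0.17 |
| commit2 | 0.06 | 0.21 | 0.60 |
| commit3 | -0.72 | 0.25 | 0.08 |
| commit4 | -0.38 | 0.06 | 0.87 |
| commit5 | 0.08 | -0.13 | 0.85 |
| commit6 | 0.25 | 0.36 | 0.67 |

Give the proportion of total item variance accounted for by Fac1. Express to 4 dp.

SS loadings for Fac1 = 0.31² + 0.06² + (-0.72)² + (-0.38)² + 0.08² + 0.25² = 0.8314
Proportion of variance = 0.8314 / 6 = 0.1386.

0.1386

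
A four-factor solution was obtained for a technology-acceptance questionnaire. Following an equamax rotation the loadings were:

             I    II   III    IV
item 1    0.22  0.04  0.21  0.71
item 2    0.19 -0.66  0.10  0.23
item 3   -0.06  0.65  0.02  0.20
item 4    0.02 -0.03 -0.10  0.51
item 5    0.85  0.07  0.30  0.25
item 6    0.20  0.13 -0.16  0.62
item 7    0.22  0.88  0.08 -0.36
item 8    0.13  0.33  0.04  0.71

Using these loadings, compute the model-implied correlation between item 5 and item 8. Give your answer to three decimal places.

0.323

r̂ = Σ λ_i·λ_j across factors = (0.85)(0.13) + (0.07)(0.33) + (0.30)(0.04) + (0.25)(0.71)
  = +0.1105 +0.0231 +0.0120 +0.1775 = 0.3231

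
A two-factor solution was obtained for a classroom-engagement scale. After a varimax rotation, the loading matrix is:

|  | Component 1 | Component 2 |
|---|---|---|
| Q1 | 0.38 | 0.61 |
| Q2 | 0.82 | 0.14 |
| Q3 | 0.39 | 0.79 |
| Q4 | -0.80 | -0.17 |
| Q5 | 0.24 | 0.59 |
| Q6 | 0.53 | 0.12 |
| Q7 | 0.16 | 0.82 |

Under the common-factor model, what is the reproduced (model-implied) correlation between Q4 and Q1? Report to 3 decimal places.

-0.408

r̂ = Σ λ_i·λ_j across factors = (-0.80)(0.38) + (-0.17)(0.61)
  = -0.3040 -0.1037 = -0.4077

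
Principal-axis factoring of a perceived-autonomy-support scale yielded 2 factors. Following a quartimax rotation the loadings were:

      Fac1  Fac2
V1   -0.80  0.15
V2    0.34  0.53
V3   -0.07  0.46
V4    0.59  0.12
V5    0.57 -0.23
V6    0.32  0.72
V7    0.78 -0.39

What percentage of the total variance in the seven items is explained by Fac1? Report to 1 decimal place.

SS loadings for Fac1 = (-0.80)² + 0.34² + (-0.07)² + 0.59² + 0.57² + 0.32² + 0.78² = 2.1443
With 7 standardized items, total variance = 7. Proportion = 2.1443/7 = 0.3063 → 30.63%.

30.6%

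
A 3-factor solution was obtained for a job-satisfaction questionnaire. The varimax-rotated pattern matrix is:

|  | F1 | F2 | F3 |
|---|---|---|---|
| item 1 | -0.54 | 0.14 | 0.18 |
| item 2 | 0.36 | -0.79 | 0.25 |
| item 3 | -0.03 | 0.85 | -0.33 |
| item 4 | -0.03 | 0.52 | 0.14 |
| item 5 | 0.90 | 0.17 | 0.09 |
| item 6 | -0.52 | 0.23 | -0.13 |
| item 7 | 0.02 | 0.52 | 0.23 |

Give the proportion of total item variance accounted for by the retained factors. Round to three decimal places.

SS loadings by factor: 1.5038, 1.9888, 0.3013; total = 3.7939.
Total variance with 7 standardized items is 7, so the solution explains 3.7939/7 = 0.5420.

0.542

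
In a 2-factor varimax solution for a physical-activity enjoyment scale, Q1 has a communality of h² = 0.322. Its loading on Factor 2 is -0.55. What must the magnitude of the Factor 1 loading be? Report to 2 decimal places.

Under orthogonal rotation h² = Σλ², so λ_Factor 1² = h² − (0.3025) = 0.322 − 0.3025 = 0.0195.
|λ| = √0.0195 = 0.1396.

0.14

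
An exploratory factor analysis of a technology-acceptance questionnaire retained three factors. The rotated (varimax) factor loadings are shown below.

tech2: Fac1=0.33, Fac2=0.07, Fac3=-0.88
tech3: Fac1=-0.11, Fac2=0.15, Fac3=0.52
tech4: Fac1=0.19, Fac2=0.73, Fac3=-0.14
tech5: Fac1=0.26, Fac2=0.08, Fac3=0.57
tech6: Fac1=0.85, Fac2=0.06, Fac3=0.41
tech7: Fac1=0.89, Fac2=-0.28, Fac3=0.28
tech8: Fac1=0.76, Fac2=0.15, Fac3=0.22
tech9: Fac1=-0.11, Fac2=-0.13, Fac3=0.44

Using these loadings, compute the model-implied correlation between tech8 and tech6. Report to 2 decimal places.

r̂ = Σ λ_i·λ_j across factors = (0.76)(0.85) + (0.15)(0.06) + (0.22)(0.41)
  = +0.6460 +0.0090 +0.0902 = 0.7452

0.75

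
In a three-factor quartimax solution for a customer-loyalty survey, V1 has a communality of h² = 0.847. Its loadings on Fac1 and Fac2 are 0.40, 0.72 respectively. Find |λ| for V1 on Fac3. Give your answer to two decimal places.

Under orthogonal rotation h² = Σλ², so λ_Fac3² = h² − (0.6784) = 0.847 − 0.6784 = 0.1686.
|λ| = √0.1686 = 0.4106.

0.41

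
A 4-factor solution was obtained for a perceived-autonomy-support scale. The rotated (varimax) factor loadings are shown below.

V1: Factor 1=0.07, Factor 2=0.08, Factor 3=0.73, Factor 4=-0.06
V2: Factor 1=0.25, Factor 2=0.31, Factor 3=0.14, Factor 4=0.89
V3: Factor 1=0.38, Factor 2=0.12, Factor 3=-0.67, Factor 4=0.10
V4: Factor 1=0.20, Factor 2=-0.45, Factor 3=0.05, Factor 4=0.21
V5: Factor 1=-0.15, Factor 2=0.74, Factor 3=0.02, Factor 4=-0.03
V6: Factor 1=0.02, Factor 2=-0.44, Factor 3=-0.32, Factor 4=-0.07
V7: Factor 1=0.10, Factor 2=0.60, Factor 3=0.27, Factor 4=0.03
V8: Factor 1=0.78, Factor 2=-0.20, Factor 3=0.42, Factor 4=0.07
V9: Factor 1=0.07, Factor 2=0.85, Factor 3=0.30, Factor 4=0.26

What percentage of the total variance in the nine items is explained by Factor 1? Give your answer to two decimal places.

SS loadings for Factor 1 = 0.07² + 0.25² + 0.38² + 0.20² + (-0.15)² + 0.02² + 0.10² + 0.78² + 0.07² = 0.8980
With 9 standardized items, total variance = 9. Proportion = 0.8980/9 = 0.0998 → 9.98%.

9.98%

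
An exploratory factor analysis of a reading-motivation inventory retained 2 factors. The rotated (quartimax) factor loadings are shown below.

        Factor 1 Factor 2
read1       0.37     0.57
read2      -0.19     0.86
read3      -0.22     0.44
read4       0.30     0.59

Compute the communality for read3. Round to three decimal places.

h² = (-0.22)² + 0.44² = 0.0484 + 0.1936 = 0.2420

0.242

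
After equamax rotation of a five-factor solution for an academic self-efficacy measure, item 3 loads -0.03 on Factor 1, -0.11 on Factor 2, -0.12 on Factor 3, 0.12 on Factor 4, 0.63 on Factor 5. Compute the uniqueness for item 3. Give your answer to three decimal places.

0.561

h² = (-0.03)² + (-0.11)² + (-0.12)² + 0.12² + 0.63² = 0.0009 + 0.0121 + 0.0144 + 0.0144 + 0.3969 = 0.4387
Uniqueness u² = 1 − h² = 1 − 0.4387 = 0.5613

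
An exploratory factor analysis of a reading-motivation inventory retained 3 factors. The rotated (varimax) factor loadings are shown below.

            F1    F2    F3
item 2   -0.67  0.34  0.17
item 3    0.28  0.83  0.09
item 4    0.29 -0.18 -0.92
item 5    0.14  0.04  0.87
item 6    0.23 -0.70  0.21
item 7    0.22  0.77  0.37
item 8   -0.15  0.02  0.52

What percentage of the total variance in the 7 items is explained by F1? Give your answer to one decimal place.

SS loadings for F1 = (-0.67)² + 0.28² + 0.29² + 0.14² + 0.23² + 0.22² + (-0.15)² = 0.7548
With 7 standardized items, total variance = 7. Proportion = 0.7548/7 = 0.1078 → 10.78%.

10.8%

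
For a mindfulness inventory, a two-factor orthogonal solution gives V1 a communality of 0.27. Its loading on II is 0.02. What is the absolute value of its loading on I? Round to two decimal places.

0.52

Under orthogonal rotation h² = Σλ², so λ_I² = h² − (0.0004) = 0.27 − 0.0004 = 0.2696.
|λ| = √0.2696 = 0.5192.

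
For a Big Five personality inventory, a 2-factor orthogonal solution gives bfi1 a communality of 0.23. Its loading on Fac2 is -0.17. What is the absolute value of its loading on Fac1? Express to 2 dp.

Under orthogonal rotation h² = Σλ², so λ_Fac1² = h² − (0.0289) = 0.23 − 0.0289 = 0.2011.
|λ| = √0.2011 = 0.4484.

0.45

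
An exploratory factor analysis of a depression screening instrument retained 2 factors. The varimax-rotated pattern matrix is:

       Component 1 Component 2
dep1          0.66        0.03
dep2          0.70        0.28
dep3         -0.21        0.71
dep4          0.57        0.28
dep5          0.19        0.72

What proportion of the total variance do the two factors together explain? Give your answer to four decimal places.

SS loadings by factor: 1.3307, 1.1802; total = 2.5109.
Total variance with 5 standardized items is 5, so the solution explains 2.5109/5 = 0.5022.

0.5022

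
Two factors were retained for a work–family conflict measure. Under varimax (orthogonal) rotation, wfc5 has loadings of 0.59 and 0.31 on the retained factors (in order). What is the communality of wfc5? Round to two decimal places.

h² = 0.59² + 0.31² = 0.3481 + 0.0961 = 0.4442

0.44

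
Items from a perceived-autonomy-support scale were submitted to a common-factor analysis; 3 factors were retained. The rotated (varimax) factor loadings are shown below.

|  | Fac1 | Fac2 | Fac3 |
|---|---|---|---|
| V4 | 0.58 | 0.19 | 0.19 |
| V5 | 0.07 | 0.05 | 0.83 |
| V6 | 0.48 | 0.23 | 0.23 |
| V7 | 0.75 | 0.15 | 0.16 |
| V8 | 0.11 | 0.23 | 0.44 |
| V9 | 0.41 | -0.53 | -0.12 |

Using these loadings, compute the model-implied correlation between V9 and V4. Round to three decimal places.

0.114

r̂ = Σ λ_i·λ_j across factors = (0.41)(0.58) + (-0.53)(0.19) + (-0.12)(0.19)
  = +0.2378 -0.1007 -0.0228 = 0.1143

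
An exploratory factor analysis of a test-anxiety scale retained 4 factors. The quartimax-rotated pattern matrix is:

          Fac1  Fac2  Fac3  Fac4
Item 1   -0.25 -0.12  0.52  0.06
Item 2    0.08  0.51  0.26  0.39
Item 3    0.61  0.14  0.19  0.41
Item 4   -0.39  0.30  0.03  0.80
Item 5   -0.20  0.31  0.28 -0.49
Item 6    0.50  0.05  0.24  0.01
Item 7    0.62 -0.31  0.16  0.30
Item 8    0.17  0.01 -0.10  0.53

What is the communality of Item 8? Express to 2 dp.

h² = 0.17² + 0.01² + (-0.10)² + 0.53² = 0.0289 + 0.0001 + 0.0100 + 0.2809 = 0.3199

0.32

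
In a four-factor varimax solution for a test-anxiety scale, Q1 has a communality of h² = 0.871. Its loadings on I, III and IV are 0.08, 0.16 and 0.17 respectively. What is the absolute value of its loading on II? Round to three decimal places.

Under orthogonal rotation h² = Σλ², so λ_II² = h² − (0.0609) = 0.871 − 0.0609 = 0.8101.
|λ| = √0.8101 = 0.9001.

0.900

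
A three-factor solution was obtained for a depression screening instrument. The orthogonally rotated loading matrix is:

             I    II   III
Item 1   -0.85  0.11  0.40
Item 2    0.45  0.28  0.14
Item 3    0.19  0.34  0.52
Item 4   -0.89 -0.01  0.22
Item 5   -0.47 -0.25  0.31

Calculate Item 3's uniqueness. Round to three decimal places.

0.578

h² = 0.19² + 0.34² + 0.52² = 0.0361 + 0.1156 + 0.2704 = 0.4221
Uniqueness u² = 1 − h² = 1 − 0.4221 = 0.5779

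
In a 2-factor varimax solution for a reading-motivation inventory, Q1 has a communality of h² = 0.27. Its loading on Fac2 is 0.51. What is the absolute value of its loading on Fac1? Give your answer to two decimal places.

Under orthogonal rotation h² = Σλ², so λ_Fac1² = h² − (0.2601) = 0.27 − 0.2601 = 0.0099.
|λ| = √0.0099 = 0.0995.

0.10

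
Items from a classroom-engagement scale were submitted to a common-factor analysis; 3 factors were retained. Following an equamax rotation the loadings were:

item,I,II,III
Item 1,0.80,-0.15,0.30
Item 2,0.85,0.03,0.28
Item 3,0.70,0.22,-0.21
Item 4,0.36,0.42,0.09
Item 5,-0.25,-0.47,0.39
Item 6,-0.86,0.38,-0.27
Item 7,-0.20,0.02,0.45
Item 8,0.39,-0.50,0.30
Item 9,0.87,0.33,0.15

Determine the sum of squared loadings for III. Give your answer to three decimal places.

0.761

SS loadings for III = 0.30² + 0.28² + (-0.21)² + 0.09² + 0.39² + (-0.27)² + 0.45² + 0.30² + 0.15² = 0.0900 + 0.0784 + 0.0441 + 0.0081 + 0.1521 + 0.0729 + 0.2025 + 0.0900 + 0.0225 = 0.7606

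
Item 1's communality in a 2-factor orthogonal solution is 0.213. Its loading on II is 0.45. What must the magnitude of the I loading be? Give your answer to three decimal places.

0.102

Under orthogonal rotation h² = Σλ², so λ_I² = h² − (0.2025) = 0.213 − 0.2025 = 0.0105.
|λ| = √0.0105 = 0.1025.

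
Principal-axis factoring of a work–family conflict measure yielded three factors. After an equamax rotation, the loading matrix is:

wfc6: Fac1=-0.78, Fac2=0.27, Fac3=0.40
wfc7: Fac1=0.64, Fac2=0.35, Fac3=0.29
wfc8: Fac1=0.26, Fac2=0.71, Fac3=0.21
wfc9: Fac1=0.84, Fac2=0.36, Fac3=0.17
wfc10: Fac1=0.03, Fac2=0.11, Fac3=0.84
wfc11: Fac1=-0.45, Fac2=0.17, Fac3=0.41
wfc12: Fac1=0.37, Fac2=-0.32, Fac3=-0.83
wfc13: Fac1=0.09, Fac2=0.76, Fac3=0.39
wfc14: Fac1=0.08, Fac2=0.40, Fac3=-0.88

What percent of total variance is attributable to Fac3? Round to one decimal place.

SS loadings for Fac3 = 0.40² + 0.29² + 0.21² + 0.17² + 0.84² + 0.41² + (-0.83)² + 0.39² + (-0.88)² = 2.8062
With 9 standardized items, total variance = 9. Proportion = 2.8062/9 = 0.3118 → 31.18%.

31.2%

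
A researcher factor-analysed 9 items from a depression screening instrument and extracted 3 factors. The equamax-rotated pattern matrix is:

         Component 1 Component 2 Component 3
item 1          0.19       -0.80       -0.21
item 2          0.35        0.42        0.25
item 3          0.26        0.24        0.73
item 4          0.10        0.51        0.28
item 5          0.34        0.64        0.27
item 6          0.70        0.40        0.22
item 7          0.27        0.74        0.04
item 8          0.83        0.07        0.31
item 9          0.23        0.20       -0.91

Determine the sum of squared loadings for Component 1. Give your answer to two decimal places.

1.66

SS loadings for Component 1 = 0.19² + 0.35² + 0.26² + 0.10² + 0.34² + 0.70² + 0.27² + 0.83² + 0.23² = 0.0361 + 0.1225 + 0.0676 + 0.0100 + 0.1156 + 0.4900 + 0.0729 + 0.6889 + 0.0529 = 1.6565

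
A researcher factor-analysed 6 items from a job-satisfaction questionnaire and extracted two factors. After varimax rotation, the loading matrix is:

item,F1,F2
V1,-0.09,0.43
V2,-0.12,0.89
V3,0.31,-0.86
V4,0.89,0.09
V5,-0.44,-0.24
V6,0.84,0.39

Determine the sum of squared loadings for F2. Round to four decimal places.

1.9344

SS loadings for F2 = 0.43² + 0.89² + (-0.86)² + 0.09² + (-0.24)² + 0.39² = 0.1849 + 0.7921 + 0.7396 + 0.0081 + 0.0576 + 0.1521 = 1.9344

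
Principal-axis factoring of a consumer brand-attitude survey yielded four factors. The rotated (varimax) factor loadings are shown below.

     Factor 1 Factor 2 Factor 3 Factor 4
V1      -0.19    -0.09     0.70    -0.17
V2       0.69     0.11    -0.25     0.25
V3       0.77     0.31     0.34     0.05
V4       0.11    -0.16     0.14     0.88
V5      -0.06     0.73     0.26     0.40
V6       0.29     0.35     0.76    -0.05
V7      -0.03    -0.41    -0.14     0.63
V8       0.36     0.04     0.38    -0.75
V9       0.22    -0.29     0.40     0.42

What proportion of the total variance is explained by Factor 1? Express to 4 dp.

SS loadings for Factor 1 = (-0.19)² + 0.69² + 0.77² + 0.11² + (-0.06)² + 0.29² + (-0.03)² + 0.36² + 0.22² = 1.3838
Proportion of variance = 1.3838 / 9 = 0.1538.

0.1538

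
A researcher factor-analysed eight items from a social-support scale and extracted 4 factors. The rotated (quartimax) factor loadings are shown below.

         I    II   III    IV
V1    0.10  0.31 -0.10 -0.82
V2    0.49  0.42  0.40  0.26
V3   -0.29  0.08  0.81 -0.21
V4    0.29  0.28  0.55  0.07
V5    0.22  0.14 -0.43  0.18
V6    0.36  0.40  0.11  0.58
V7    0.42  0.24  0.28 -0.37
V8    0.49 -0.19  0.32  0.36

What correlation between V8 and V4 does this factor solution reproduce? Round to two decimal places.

0.29

r̂ = Σ λ_i·λ_j across factors = (0.49)(0.29) + (-0.19)(0.28) + (0.32)(0.55) + (0.36)(0.07)
  = +0.1421 -0.0532 +0.1760 +0.0252 = 0.2901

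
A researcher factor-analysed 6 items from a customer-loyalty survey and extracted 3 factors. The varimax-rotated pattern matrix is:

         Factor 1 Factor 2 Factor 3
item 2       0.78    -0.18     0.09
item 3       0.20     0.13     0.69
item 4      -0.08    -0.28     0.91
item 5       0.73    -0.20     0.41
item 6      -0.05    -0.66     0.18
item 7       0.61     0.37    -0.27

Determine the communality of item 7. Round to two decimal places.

h² = 0.61² + 0.37² + (-0.27)² = 0.3721 + 0.1369 + 0.0729 = 0.5819

0.58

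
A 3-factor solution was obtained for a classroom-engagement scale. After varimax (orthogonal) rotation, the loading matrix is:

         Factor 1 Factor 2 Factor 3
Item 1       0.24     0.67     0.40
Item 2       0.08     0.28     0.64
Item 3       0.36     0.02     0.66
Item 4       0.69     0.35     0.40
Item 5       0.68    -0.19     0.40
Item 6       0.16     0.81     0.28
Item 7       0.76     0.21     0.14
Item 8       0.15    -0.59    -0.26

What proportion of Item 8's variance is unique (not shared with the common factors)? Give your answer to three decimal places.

h² = 0.15² + (-0.59)² + (-0.26)² = 0.0225 + 0.3481 + 0.0676 = 0.4382
Uniqueness u² = 1 − h² = 1 − 0.4382 = 0.5618

0.562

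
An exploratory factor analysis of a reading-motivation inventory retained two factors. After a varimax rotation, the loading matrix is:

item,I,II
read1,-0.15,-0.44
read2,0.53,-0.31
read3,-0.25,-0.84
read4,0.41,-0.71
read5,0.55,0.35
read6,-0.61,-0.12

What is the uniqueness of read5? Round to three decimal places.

0.575

h² = 0.55² + 0.35² = 0.3025 + 0.1225 = 0.4250
Uniqueness u² = 1 − h² = 1 − 0.4250 = 0.5750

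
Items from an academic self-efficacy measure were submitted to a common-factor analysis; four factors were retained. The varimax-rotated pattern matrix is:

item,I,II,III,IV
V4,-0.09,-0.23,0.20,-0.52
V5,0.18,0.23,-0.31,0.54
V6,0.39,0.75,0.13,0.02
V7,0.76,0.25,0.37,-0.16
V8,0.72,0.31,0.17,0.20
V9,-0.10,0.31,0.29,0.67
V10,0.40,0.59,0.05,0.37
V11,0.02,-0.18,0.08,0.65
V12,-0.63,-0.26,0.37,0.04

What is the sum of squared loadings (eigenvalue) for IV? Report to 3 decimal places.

SS loadings for IV = (-0.52)² + 0.54² + 0.02² + (-0.16)² + 0.20² + 0.67² + 0.37² + 0.65² + 0.04² = 0.2704 + 0.2916 + 0.0004 + 0.0256 + 0.0400 + 0.4489 + 0.1369 + 0.4225 + 0.0016 = 1.6379

1.638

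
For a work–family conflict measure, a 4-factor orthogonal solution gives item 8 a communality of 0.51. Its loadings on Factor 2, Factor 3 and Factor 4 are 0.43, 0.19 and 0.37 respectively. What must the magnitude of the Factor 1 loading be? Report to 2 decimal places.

Under orthogonal rotation h² = Σλ², so λ_Factor 1² = h² − (0.3579) = 0.51 − 0.3579 = 0.1521.
|λ| = √0.1521 = 0.3900.

0.39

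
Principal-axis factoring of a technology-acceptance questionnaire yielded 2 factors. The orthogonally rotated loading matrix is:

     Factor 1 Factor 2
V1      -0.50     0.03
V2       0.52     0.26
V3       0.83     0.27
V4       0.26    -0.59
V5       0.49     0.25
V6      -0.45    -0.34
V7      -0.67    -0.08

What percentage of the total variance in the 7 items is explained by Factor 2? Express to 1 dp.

SS loadings for Factor 2 = 0.03² + 0.26² + 0.27² + (-0.59)² + 0.25² + (-0.34)² + (-0.08)² = 0.6740
With 7 standardized items, total variance = 7. Proportion = 0.6740/7 = 0.0963 → 9.63%.

9.6%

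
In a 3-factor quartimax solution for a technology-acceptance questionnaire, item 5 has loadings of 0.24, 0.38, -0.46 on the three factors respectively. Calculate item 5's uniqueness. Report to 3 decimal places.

0.586

h² = 0.24² + 0.38² + (-0.46)² = 0.0576 + 0.1444 + 0.2116 = 0.4136
Uniqueness u² = 1 − h² = 1 − 0.4136 = 0.5864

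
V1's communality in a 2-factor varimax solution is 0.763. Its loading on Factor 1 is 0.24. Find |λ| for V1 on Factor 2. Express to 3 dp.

0.840

Under orthogonal rotation h² = Σλ², so λ_Factor 2² = h² − (0.0576) = 0.763 − 0.0576 = 0.7054.
|λ| = √0.7054 = 0.8399.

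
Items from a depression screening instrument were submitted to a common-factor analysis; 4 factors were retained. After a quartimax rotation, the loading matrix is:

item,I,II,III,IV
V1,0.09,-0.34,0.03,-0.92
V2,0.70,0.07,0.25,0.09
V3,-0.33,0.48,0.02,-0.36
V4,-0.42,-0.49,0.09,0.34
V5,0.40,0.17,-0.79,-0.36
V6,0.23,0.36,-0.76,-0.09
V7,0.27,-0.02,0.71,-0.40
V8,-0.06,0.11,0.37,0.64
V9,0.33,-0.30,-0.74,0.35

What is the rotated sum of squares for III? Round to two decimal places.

2.46

SS loadings for III = 0.03² + 0.25² + 0.02² + 0.09² + (-0.79)² + (-0.76)² + 0.71² + 0.37² + (-0.74)² = 0.0009 + 0.0625 + 0.0004 + 0.0081 + 0.6241 + 0.5776 + 0.5041 + 0.1369 + 0.5476 = 2.4622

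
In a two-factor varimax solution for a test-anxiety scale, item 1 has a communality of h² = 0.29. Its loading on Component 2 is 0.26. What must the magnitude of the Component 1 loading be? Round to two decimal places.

Under orthogonal rotation h² = Σλ², so λ_Component 1² = h² − (0.0676) = 0.29 − 0.0676 = 0.2224.
|λ| = √0.2224 = 0.4716.

0.47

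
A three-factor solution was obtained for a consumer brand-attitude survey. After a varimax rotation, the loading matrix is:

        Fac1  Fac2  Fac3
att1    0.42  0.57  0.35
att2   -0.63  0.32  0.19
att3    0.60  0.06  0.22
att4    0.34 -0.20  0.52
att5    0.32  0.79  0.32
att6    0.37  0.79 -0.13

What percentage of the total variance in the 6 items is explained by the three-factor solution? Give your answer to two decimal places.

Communalities: 0.6238, 0.5354, 0.4120, 0.4260, 0.8289, 0.7779; Σh² = 3.6040.
Total variance with 6 standardized items is 6, so the solution explains 3.6040/6 = 0.6007 = 60.07%.

60.07%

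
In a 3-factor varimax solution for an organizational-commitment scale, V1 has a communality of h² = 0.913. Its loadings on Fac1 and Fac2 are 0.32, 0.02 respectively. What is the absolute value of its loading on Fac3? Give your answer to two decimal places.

Under orthogonal rotation h² = Σλ², so λ_Fac3² = h² − (0.1028) = 0.913 − 0.1028 = 0.8102.
|λ| = √0.8102 = 0.9001.

0.90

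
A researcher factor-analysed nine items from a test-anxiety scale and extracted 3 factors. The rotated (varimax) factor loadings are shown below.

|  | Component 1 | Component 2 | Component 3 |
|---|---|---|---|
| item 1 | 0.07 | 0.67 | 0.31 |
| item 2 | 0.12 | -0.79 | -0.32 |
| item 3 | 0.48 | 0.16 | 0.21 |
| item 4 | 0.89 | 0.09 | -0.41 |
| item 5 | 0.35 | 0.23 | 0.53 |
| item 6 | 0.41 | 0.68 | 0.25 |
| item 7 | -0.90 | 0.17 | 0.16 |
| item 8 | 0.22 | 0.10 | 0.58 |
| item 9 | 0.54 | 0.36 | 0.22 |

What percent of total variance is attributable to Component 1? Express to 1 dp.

27.6%

SS loadings for Component 1 = 0.07² + 0.12² + 0.48² + 0.89² + 0.35² + 0.41² + (-0.90)² + 0.22² + 0.54² = 2.4824
With 9 standardized items, total variance = 9. Proportion = 2.4824/9 = 0.2758 → 27.58%.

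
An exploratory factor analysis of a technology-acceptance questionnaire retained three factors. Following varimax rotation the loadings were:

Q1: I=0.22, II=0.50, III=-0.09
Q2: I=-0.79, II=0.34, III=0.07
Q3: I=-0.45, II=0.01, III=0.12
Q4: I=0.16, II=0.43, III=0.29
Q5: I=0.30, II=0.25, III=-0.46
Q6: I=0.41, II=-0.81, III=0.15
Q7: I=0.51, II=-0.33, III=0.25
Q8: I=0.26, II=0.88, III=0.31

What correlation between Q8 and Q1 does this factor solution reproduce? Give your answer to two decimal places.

0.47

r̂ = Σ λ_i·λ_j across factors = (0.26)(0.22) + (0.88)(0.50) + (0.31)(-0.09)
  = +0.0572 +0.4400 -0.0279 = 0.4693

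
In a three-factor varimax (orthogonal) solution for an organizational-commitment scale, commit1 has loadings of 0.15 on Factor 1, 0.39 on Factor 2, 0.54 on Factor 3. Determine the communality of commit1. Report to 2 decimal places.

h² = 0.15² + 0.39² + 0.54² = 0.0225 + 0.1521 + 0.2916 = 0.4662

0.47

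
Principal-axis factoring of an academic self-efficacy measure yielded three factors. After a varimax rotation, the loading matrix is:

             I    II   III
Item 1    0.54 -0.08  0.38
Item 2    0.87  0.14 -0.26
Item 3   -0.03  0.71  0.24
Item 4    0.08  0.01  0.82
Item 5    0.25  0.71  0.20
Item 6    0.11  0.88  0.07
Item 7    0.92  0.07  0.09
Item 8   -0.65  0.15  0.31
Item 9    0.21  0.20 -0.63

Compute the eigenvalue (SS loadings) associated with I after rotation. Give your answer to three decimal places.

2.443

SS loadings for I = 0.54² + 0.87² + (-0.03)² + 0.08² + 0.25² + 0.11² + 0.92² + (-0.65)² + 0.21² = 0.2916 + 0.7569 + 0.0009 + 0.0064 + 0.0625 + 0.0121 + 0.8464 + 0.4225 + 0.0441 = 2.4434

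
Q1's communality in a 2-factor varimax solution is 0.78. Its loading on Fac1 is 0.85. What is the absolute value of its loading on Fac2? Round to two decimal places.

Under orthogonal rotation h² = Σλ², so λ_Fac2² = h² − (0.7225) = 0.78 − 0.7225 = 0.0575.
|λ| = √0.0575 = 0.2398.

0.24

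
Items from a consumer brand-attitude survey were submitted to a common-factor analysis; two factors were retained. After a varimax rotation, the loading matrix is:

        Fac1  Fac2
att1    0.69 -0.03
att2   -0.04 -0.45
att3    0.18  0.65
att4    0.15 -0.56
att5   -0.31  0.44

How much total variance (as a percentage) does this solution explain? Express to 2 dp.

Communalities: 0.4770, 0.2041, 0.4549, 0.3361, 0.2897; Σh² = 1.7618.
Total variance with 5 standardized items is 5, so the solution explains 1.7618/5 = 0.3524 = 35.24%.

35.24%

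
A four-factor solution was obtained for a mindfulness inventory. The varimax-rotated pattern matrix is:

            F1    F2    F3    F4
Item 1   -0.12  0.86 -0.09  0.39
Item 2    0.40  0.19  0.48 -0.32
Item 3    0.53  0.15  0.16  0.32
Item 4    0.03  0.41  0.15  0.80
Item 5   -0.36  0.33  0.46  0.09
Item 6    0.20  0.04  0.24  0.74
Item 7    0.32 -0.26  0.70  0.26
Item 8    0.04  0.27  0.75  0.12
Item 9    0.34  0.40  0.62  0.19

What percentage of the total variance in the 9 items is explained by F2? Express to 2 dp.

15.30%

SS loadings for F2 = 0.86² + 0.19² + 0.15² + 0.41² + 0.33² + 0.04² + (-0.26)² + 0.27² + 0.40² = 1.3773
With 9 standardized items, total variance = 9. Proportion = 1.3773/9 = 0.1530 → 15.30%.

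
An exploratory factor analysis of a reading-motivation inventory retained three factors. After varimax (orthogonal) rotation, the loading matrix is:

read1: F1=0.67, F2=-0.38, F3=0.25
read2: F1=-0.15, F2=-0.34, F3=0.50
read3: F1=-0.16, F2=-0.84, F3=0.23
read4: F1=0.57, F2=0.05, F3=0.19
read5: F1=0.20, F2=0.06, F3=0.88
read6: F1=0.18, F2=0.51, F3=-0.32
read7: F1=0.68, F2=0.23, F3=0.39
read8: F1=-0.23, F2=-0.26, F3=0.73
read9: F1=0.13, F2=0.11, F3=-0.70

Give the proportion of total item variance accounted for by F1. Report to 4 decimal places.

SS loadings for F1 = 0.67² + (-0.15)² + (-0.16)² + 0.57² + 0.20² + 0.18² + 0.68² + (-0.23)² + 0.13² = 1.4265
Proportion of variance = 1.4265 / 9 = 0.1585.

0.1585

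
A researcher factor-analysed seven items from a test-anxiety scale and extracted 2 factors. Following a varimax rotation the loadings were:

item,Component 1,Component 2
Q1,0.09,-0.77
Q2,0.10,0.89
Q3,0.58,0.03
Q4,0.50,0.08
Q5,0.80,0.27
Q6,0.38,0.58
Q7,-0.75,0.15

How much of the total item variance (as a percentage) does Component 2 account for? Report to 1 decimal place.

26.1%

SS loadings for Component 2 = (-0.77)² + 0.89² + 0.03² + 0.08² + 0.27² + 0.58² + 0.15² = 1.8241
With 7 standardized items, total variance = 7. Proportion = 1.8241/7 = 0.2606 → 26.06%.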